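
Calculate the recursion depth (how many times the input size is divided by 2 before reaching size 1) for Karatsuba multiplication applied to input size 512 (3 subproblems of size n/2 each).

For divide and conquer with division factor 2:

Problem sizes at each level:
Level 0: 512
Level 1: 256
Level 2: 128
Level 3: 64
Level 4: 32
Level 5: 16
Level 6: 8
Level 7: 4
Level 8: 2
Level 9: 1

The root is level 0 and the size-1 base case is level 9 (the tree spans levels 0 through 9, i.e. 10 levels counting the root), so the depth is the number of divisions: log_2(512) = 9

The recursion tree depth is log_2(512) = 9. At each level, the problem size is divided by 2, so it takes 9 divisions to reduce to a base case of size 1. The algorithm makes 3 recursive calls at each level.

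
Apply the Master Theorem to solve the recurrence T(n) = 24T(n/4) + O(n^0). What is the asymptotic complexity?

Master Theorem for T(n) = 24T(n/4) + O(n^0):

a = 24, b = 4, c = 0
log_b(a) = log_4(24) = 2.2925

Case 1: c = 0 < log_4(24) = 2.2925
T(n) = O(n^(log_4 24))

For T(n) = 24T(n/4) + O(n^0): log_4(24) = 2.2925. This is Case 1 of the Master Theorem (c < log_b(a), work dominated by leaves), giving O(n^(log_4 24)).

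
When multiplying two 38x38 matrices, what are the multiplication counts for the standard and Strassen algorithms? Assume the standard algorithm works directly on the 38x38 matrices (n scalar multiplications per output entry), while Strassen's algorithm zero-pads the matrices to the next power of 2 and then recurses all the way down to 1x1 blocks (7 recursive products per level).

Matrix multiplication for 38x38 matrices:

Strassen's algorithm requires power-of-2 dimensions. Pad 38x38 to 64x64 (next power of 2).

Standard algorithm: 38^3 = 54872 multiplications
Strassen's algorithm: 7^(log2(64)) = 7^6 = 117649 multiplications
Difference: 54872 - 117649 = -62777 (Strassen uses MORE here due to padding overhead — for small or just-over-power-of-2 n, padding can outweigh the per-level savings)

Standard: 54872 multiplications (38^3). Strassen: 117649 multiplications (7^6, after padding to 64x64). Strassen reduces 8 recursive multiplications to 7 at each level.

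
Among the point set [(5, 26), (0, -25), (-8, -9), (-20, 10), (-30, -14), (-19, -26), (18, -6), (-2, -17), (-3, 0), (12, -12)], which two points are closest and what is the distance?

Computing all pairwise distances among 10 points:

d((5, 26), (0, -25)) = 51.2445
d((5, 26), (-8, -9)) = 37.3363
d((5, 26), (-20, 10)) = 29.6816
d((5, 26), (-30, -14)) = 53.1507
d((5, 26), (-19, -26)) = 57.2713
d((5, 26), (18, -6)) = 34.5398
d((5, 26), (-2, -17)) = 43.566
d((5, 26), (-3, 0)) = 27.2029
d((5, 26), (12, -12)) = 38.6394
d((0, -25), (-8, -9)) = 17.8885
d((0, -25), (-20, 10)) = 40.3113
d((0, -25), (-30, -14)) = 31.9531
d((0, -25), (-19, -26)) = 19.0263
d((0, -25), (18, -6)) = 26.1725
d((0, -25), (-2, -17)) = 8.2462 <-- minimum
d((0, -25), (-3, 0)) = 25.1794
d((0, -25), (12, -12)) = 17.6918
d((-8, -9), (-20, 10)) = 22.4722
d((-8, -9), (-30, -14)) = 22.561
d((-8, -9), (-19, -26)) = 20.2485
d((-8, -9), (18, -6)) = 26.1725
d((-8, -9), (-2, -17)) = 10.0
d((-8, -9), (-3, 0)) = 10.2956
d((-8, -9), (12, -12)) = 20.2237
d((-20, 10), (-30, -14)) = 26.0
d((-20, 10), (-19, -26)) = 36.0139
d((-20, 10), (18, -6)) = 41.2311
d((-20, 10), (-2, -17)) = 32.45
d((-20, 10), (-3, 0)) = 19.7231
d((-20, 10), (12, -12)) = 38.833
d((-30, -14), (-19, -26)) = 16.2788
d((-30, -14), (18, -6)) = 48.6621
d((-30, -14), (-2, -17)) = 28.1603
d((-30, -14), (-3, 0)) = 30.4138
d((-30, -14), (12, -12)) = 42.0476
d((-19, -26), (18, -6)) = 42.0595
d((-19, -26), (-2, -17)) = 19.2354
d((-19, -26), (-3, 0)) = 30.5287
d((-19, -26), (12, -12)) = 34.0147
d((18, -6), (-2, -17)) = 22.8254
d((18, -6), (-3, 0)) = 21.8403
d((18, -6), (12, -12)) = 8.4853
d((-2, -17), (-3, 0)) = 17.0294
d((-2, -17), (12, -12)) = 14.8661
d((-3, 0), (12, -12)) = 19.2094

Closest pair: (0, -25) and (-2, -17) with distance 8.2462

The closest pair is (0, -25) and (-2, -17) with Euclidean distance 8.2462. For 10 points, brute-force pairwise comparison is shown above. For large n, the divide-and-conquer algorithm (sort by x, recurse on halves, check the dividing strip) achieves O(n log n).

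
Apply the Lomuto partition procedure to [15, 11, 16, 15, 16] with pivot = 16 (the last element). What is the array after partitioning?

Lomuto partition with pivot = 16:

Initial array: [15, 11, 16, 15, 16]

arr[0]=15 <= 16: swap with position 0, array becomes [15, 11, 16, 15, 16]
arr[1]=11 <= 16: swap with position 1, array becomes [15, 11, 16, 15, 16]
arr[2]=16 <= 16: swap with position 2, array becomes [15, 11, 16, 15, 16]
arr[3]=15 <= 16: swap with position 3, array becomes [15, 11, 16, 15, 16]

Place pivot at position 4: [15, 11, 16, 15, 16]
Pivot position: 4

After partitioning with pivot 16, the array becomes [15, 11, 16, 15, 16]. The pivot is placed at index 4. All elements to the left of the pivot are <= 16, and all elements to the right are > 16.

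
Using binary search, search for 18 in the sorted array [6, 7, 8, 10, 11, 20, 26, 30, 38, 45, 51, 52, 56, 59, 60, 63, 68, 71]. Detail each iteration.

Binary search for 18 in [6, 7, 8, 10, 11, 20, 26, 30, 38, 45, 51, 52, 56, 59, 60, 63, 68, 71]:

lo=0, hi=17, mid=8, arr[mid]=38 -> 38 > 18, search left half
lo=0, hi=7, mid=3, arr[mid]=10 -> 10 < 18, search right half
lo=4, hi=7, mid=5, arr[mid]=20 -> 20 > 18, search left half
lo=4, hi=4, mid=4, arr[mid]=11 -> 11 < 18, search right half
lo=5 > hi=4, target 18 not found

Binary search determines that 18 is not in the array after 4 comparisons. The search space was exhausted without finding the target.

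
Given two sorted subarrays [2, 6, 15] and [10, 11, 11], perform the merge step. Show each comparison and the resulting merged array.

Merging process:

Compare 2 vs 10: take 2 from left. Merged: [2]
Compare 6 vs 10: take 6 from left. Merged: [2, 6]
Compare 15 vs 10: take 10 from right. Merged: [2, 6, 10]
Compare 15 vs 11: take 11 from right. Merged: [2, 6, 10, 11]
Compare 15 vs 11: take 11 from right. Merged: [2, 6, 10, 11, 11]
Append remaining from left: [15]. Merged: [2, 6, 10, 11, 11, 15]

Final merged array: [2, 6, 10, 11, 11, 15]
Total comparisons: 5

The merged array is [2, 6, 10, 11, 11, 15], requiring 5 comparisons. The merge step runs in O(n) time where n is the total number of elements.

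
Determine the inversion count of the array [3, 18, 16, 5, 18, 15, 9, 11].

Finding inversions in [3, 18, 16, 5, 18, 15, 9, 11]:

(1, 2): arr[1]=18 > arr[2]=16
(1, 3): arr[1]=18 > arr[3]=5
(1, 5): arr[1]=18 > arr[5]=15
(1, 6): arr[1]=18 > arr[6]=9
(1, 7): arr[1]=18 > arr[7]=11
(2, 3): arr[2]=16 > arr[3]=5
(2, 5): arr[2]=16 > arr[5]=15
(2, 6): arr[2]=16 > arr[6]=9
(2, 7): arr[2]=16 > arr[7]=11
(4, 5): arr[4]=18 > arr[5]=15
(4, 6): arr[4]=18 > arr[6]=9
(4, 7): arr[4]=18 > arr[7]=11
(5, 6): arr[5]=15 > arr[6]=9
(5, 7): arr[5]=15 > arr[7]=11

Total inversions: 14

The array has 14 inversion(s): (1,2), (1,3), (1,5), (1,6), (1,7), (2,3), (2,5), (2,6), (2,7), (4,5), (4,6), (4,7), (5,6), (5,7). Each pair (i,j) satisfies i < j and arr[i] > arr[j].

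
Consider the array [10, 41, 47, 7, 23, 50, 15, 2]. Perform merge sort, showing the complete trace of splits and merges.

Merge sort trace:

Split: [10, 41, 47, 7, 23, 50, 15, 2] -> [10, 41, 47, 7] and [23, 50, 15, 2]
  Split: [10, 41, 47, 7] -> [10, 41] and [47, 7]
    Split: [10, 41] -> [10] and [41]
    Merge: [10] + [41] -> [10, 41]
    Split: [47, 7] -> [47] and [7]
    Merge: [47] + [7] -> [7, 47]
  Merge: [10, 41] + [7, 47] -> [7, 10, 41, 47]
  Split: [23, 50, 15, 2] -> [23, 50] and [15, 2]
    Split: [23, 50] -> [23] and [50]
    Merge: [23] + [50] -> [23, 50]
    Split: [15, 2] -> [15] and [2]
    Merge: [15] + [2] -> [2, 15]
  Merge: [23, 50] + [2, 15] -> [2, 15, 23, 50]
Merge: [7, 10, 41, 47] + [2, 15, 23, 50] -> [2, 7, 10, 15, 23, 41, 47, 50]

Final sorted array: [2, 7, 10, 15, 23, 41, 47, 50]

The merge sort proceeds by recursively splitting the array and merging sorted halves.
After all merges, the sorted array is [2, 7, 10, 15, 23, 41, 47, 50].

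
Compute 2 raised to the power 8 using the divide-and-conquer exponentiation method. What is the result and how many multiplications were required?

Computing 2^8 by squaring (build up from 2^1; each line after the first costs one multiplication):

2^1 = 2
2^2 = (2^1)^2 = 2^2 = 4
2^4 = (2^2)^2 = 4^2 = 16
2^8 = (2^4)^2 = 16^2 = 256

Result: 256
Multiplications needed: 3 (3 lines after 2^1)

2^8 = 256. Using exponentiation by squaring, this requires 3 multiplications. The key idea: if the exponent is even, square the half-power; if odd, multiply by the base once.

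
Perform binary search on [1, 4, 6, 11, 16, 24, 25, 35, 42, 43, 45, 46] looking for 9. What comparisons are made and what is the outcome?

Binary search for 9 in [1, 4, 6, 11, 16, 24, 25, 35, 42, 43, 45, 46]:

lo=0, hi=11, mid=5, arr[mid]=24 -> 24 > 9, search left half
lo=0, hi=4, mid=2, arr[mid]=6 -> 6 < 9, search right half
lo=3, hi=4, mid=3, arr[mid]=11 -> 11 > 9, search left half
lo=3 > hi=2, target 9 not found

Binary search determines that 9 is not in the array after 3 comparisons. The search space was exhausted without finding the target.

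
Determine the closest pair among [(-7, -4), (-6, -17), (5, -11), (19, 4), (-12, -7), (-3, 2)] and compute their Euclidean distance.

Computing all pairwise distances among 6 points:

d((-7, -4), (-6, -17)) = 13.0384
d((-7, -4), (5, -11)) = 13.8924
d((-7, -4), (19, 4)) = 27.2029
d((-7, -4), (-12, -7)) = 5.831 <-- minimum
d((-7, -4), (-3, 2)) = 7.2111
d((-6, -17), (5, -11)) = 12.53
d((-6, -17), (19, 4)) = 32.6497
d((-6, -17), (-12, -7)) = 11.6619
d((-6, -17), (-3, 2)) = 19.2354
d((5, -11), (19, 4)) = 20.5183
d((5, -11), (-12, -7)) = 17.4642
d((5, -11), (-3, 2)) = 15.2643
d((19, 4), (-12, -7)) = 32.8938
d((19, 4), (-3, 2)) = 22.0907
d((-12, -7), (-3, 2)) = 12.7279

Closest pair: (-7, -4) and (-12, -7) with distance 5.831

The closest pair is (-7, -4) and (-12, -7) with Euclidean distance 5.831. For 6 points, brute-force pairwise comparison is shown above. For large n, the divide-and-conquer algorithm (sort by x, recurse on halves, check the dividing strip) achieves O(n log n).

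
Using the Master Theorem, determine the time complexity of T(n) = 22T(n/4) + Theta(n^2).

Master Theorem for T(n) = 22T(n/4) + O(n^2):

a = 22, b = 4, c = 2
log_b(a) = log_4(22) = 2.2297

Case 1: c = 2 < log_4(22) = 2.2297
T(n) = O(n^(log_4 22))

For T(n) = 22T(n/4) + O(n^2): log_4(22) = 2.2297. This is Case 1 of the Master Theorem (c < log_b(a), work dominated by leaves), giving O(n^(log_4 22)).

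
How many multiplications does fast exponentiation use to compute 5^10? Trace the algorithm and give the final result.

Computing 5^10 by squaring (build up from 5^1; each line after the first costs one multiplication):

5^1 = 5
5^2 = (5^1)^2 = 5^2 = 25
5^4 = (5^2)^2 = 25^2 = 625
5^5 = 5 * 5^4 = 5 * 625 = 3125
5^10 = (5^5)^2 = 3125^2 = 9765625

Result: 9765625
Multiplications needed: 4 (4 lines after 5^1)

5^10 = 9765625. Using exponentiation by squaring, this requires 4 multiplications. The key idea: if the exponent is even, square the half-power; if odd, multiply by the base once.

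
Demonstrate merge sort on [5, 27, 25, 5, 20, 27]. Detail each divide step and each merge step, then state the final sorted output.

Merge sort trace:

Split: [5, 27, 25, 5, 20, 27] -> [5, 27, 25] and [5, 20, 27]
  Split: [5, 27, 25] -> [5] and [27, 25]
    Split: [27, 25] -> [27] and [25]
    Merge: [27] + [25] -> [25, 27]
  Merge: [5] + [25, 27] -> [5, 25, 27]
  Split: [5, 20, 27] -> [5] and [20, 27]
    Split: [20, 27] -> [20] and [27]
    Merge: [20] + [27] -> [20, 27]
  Merge: [5] + [20, 27] -> [5, 20, 27]
Merge: [5, 25, 27] + [5, 20, 27] -> [5, 5, 20, 25, 27, 27]

Final sorted array: [5, 5, 20, 25, 27, 27]

The merge sort proceeds by recursively splitting the array and merging sorted halves.
After all merges, the sorted array is [5, 5, 20, 25, 27, 27].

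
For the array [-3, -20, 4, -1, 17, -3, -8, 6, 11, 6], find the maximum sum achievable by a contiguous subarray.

Using Kadane's algorithm on [-3, -20, 4, -1, 17, -3, -8, 6, 11, 6]:

Scanning through the array:
Position 1 (value -20): max_ending_here = -20, max_so_far = -3
Position 2 (value 4): max_ending_here = 4, max_so_far = 4
Position 3 (value -1): max_ending_here = 3, max_so_far = 4
Position 4 (value 17): max_ending_here = 20, max_so_far = 20
Position 5 (value -3): max_ending_here = 17, max_so_far = 20
Position 6 (value -8): max_ending_here = 9, max_so_far = 20
Position 7 (value 6): max_ending_here = 15, max_so_far = 20
Position 8 (value 11): max_ending_here = 26, max_so_far = 26
Position 9 (value 6): max_ending_here = 32, max_so_far = 32

Maximum subarray: [4, -1, 17, -3, -8, 6, 11, 6]
Maximum sum: 32

The maximum subarray is [4, -1, 17, -3, -8, 6, 11, 6] with sum 32. This subarray runs from index 2 to index 9.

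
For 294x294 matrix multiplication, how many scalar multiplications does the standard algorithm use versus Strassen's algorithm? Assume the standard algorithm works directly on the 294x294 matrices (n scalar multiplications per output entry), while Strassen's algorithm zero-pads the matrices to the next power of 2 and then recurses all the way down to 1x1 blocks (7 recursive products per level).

Matrix multiplication for 294x294 matrices:

Strassen's algorithm requires power-of-2 dimensions. Pad 294x294 to 512x512 (next power of 2).

Standard algorithm: 294^3 = 25412184 multiplications
Strassen's algorithm: 7^(log2(512)) = 7^9 = 40353607 multiplications
Difference: 25412184 - 40353607 = -14941423 (Strassen uses MORE here due to padding overhead — for small or just-over-power-of-2 n, padding can outweigh the per-level savings)

Standard: 25412184 multiplications (294^3). Strassen: 40353607 multiplications (7^9, after padding to 512x512). Strassen reduces 8 recursive multiplications to 7 at each level.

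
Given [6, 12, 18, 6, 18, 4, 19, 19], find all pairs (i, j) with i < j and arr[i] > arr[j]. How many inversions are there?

Finding inversions in [6, 12, 18, 6, 18, 4, 19, 19]:

(0, 5): arr[0]=6 > arr[5]=4
(1, 3): arr[1]=12 > arr[3]=6
(1, 5): arr[1]=12 > arr[5]=4
(2, 3): arr[2]=18 > arr[3]=6
(2, 5): arr[2]=18 > arr[5]=4
(3, 5): arr[3]=6 > arr[5]=4
(4, 5): arr[4]=18 > arr[5]=4

Total inversions: 7

The array has 7 inversion(s): (0,5), (1,3), (1,5), (2,3), (2,5), (3,5), (4,5). Each pair (i,j) satisfies i < j and arr[i] > arr[j].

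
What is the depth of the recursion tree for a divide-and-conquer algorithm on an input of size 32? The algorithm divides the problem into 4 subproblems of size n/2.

For divide and conquer with division factor 2:

Problem sizes at each level:
Level 0: 32
Level 1: 16
Level 2: 8
Level 3: 4
Level 4: 2
Level 5: 1

The root is level 0 and the size-1 base case is level 5 (the tree spans levels 0 through 5, i.e. 6 levels counting the root), so the depth is the number of divisions: log_2(32) = 5

The recursion tree depth is log_2(32) = 5. At each level, the problem size is divided by 2, so it takes 5 divisions to reduce to a base case of size 1. The algorithm makes 4 recursive calls at each level.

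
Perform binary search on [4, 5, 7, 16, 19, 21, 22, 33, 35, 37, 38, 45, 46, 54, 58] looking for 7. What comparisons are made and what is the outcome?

Binary search for 7 in [4, 5, 7, 16, 19, 21, 22, 33, 35, 37, 38, 45, 46, 54, 58]:

lo=0, hi=14, mid=7, arr[mid]=33 -> 33 > 7, search left half
lo=0, hi=6, mid=3, arr[mid]=16 -> 16 > 7, search left half
lo=0, hi=2, mid=1, arr[mid]=5 -> 5 < 7, search right half
lo=2, hi=2, mid=2, arr[mid]=7 -> Found target at index 2!

Binary search finds 7 at index 2 after 4 comparisons. The search repeatedly halves the search space by comparing with the middle element.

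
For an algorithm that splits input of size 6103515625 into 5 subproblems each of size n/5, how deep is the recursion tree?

For divide and conquer with division factor 5:

Problem sizes at each level:
Level 0: 6103515625
Level 1: 1220703125
Level 2: 244140625
Level 3: 48828125
Level 4: 9765625
Level 5: 1953125
Level 6: 390625
Level 7: 78125
Level 8: 15625
Level 9: 3125
Level 10: 625
Level 11: 125
Level 12: 25
Level 13: 5
Level 14: 1

The root is level 0 and the size-1 base case is level 14 (the tree spans levels 0 through 14, i.e. 15 levels counting the root), so the depth is the number of divisions: log_5(6103515625) = 14

The recursion tree depth is log_5(6103515625) = 14. At each level, the problem size is divided by 5, so it takes 14 divisions to reduce to a base case of size 1. The algorithm makes 5 recursive calls at each level.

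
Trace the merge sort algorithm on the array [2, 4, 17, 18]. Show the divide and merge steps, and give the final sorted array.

Merge sort trace:

Split: [2, 4, 17, 18] -> [2, 4] and [17, 18]
  Split: [2, 4] -> [2] and [4]
  Merge: [2] + [4] -> [2, 4]
  Split: [17, 18] -> [17] and [18]
  Merge: [17] + [18] -> [17, 18]
Merge: [2, 4] + [17, 18] -> [2, 4, 17, 18]

Final sorted array: [2, 4, 17, 18]

The merge sort proceeds by recursively splitting the array and merging sorted halves.
After all merges, the sorted array is [2, 4, 17, 18].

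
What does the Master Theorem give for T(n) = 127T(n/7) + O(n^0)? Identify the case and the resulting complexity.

Master Theorem for T(n) = 127T(n/7) + O(n^0):

a = 127, b = 7, c = 0
log_b(a) = log_7(127) = 2.4894

Case 1: c = 0 < log_7(127) = 2.4894
T(n) = O(n^(log_7 127))

For T(n) = 127T(n/7) + O(n^0): log_7(127) = 2.4894. This is Case 1 of the Master Theorem (c < log_b(a), work dominated by leaves), giving O(n^(log_7 127)).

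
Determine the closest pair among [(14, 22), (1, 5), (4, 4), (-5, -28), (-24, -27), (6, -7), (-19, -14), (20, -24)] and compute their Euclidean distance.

Computing all pairwise distances among 8 points:

d((14, 22), (1, 5)) = 21.4009
d((14, 22), (4, 4)) = 20.5913
d((14, 22), (-5, -28)) = 53.4883
d((14, 22), (-24, -27)) = 62.0081
d((14, 22), (6, -7)) = 30.0832
d((14, 22), (-19, -14)) = 48.8365
d((14, 22), (20, -24)) = 46.3897
d((1, 5), (4, 4)) = 3.1623 <-- minimum
d((1, 5), (-5, -28)) = 33.541
d((1, 5), (-24, -27)) = 40.6079
d((1, 5), (6, -7)) = 13.0
d((1, 5), (-19, -14)) = 27.5862
d((1, 5), (20, -24)) = 34.6699
d((4, 4), (-5, -28)) = 33.2415
d((4, 4), (-24, -27)) = 41.7732
d((4, 4), (6, -7)) = 11.1803
d((4, 4), (-19, -14)) = 29.2062
d((4, 4), (20, -24)) = 32.249
d((-5, -28), (-24, -27)) = 19.0263
d((-5, -28), (6, -7)) = 23.7065
d((-5, -28), (-19, -14)) = 19.799
d((-5, -28), (20, -24)) = 25.318
d((-24, -27), (6, -7)) = 36.0555
d((-24, -27), (-19, -14)) = 13.9284
d((-24, -27), (20, -24)) = 44.1022
d((6, -7), (-19, -14)) = 25.9615
d((6, -7), (20, -24)) = 22.0227
d((-19, -14), (20, -24)) = 40.2616

Closest pair: (1, 5) and (4, 4) with distance 3.1623

The closest pair is (1, 5) and (4, 4) with Euclidean distance 3.1623. For 8 points, brute-force pairwise comparison is shown above. For large n, the divide-and-conquer algorithm (sort by x, recurse on halves, check the dividing strip) achieves O(n log n).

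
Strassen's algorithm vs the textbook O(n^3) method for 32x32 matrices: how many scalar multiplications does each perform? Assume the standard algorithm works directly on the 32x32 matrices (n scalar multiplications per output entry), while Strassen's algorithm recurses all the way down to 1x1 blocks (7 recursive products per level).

Matrix multiplication for 32x32 matrices:

Standard algorithm: 32^3 = 32768 multiplications
Strassen's algorithm: 7^(log2(32)) = 7^5 = 16807 multiplications
Savings: 32768 - 16807 = 15961 multiplications

Standard: 32768 multiplications (32^3). Strassen: 16807 multiplications (7^5). Strassen reduces 8 recursive multiplications to 7 at each level.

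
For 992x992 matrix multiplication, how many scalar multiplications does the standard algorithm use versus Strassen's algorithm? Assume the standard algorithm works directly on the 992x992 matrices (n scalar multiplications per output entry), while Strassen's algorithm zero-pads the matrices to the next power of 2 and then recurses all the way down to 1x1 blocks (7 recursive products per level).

Matrix multiplication for 992x992 matrices:

Strassen's algorithm requires power-of-2 dimensions. Pad 992x992 to 1024x1024 (next power of 2).

Standard algorithm: 992^3 = 976191488 multiplications
Strassen's algorithm: 7^(log2(1024)) = 7^10 = 282475249 multiplications
Savings: 976191488 - 282475249 = 693716239 multiplications

Standard: 976191488 multiplications (992^3). Strassen: 282475249 multiplications (7^10, after padding to 1024x1024). Strassen reduces 8 recursive multiplications to 7 at each level.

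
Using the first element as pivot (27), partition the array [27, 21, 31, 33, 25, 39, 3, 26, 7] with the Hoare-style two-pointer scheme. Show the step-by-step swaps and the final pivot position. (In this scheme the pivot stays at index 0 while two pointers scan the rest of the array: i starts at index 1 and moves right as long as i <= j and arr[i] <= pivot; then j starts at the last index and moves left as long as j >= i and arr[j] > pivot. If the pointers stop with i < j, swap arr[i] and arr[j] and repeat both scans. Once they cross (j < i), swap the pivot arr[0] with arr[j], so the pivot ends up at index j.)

Hoare-style two-pointer partition with pivot = 27:

Initial array: [27, 21, 31, 33, 25, 39, 3, 26, 7]

Pointers start at i = 1, j = 8.
i stops at index 2 (arr[2]=31 > 27), j stops at index 8 (arr[8]=7 <= 27): swap arr[2] and arr[8], array becomes [27, 21, 7, 33, 25, 39, 3, 26, 31]
i stops at index 3 (arr[3]=33 > 27), j stops at index 7 (arr[7]=26 <= 27): swap arr[3] and arr[7], array becomes [27, 21, 7, 26, 25, 39, 3, 33, 31]
i stops at index 5 (arr[5]=39 > 27), j stops at index 6 (arr[6]=3 <= 27): swap arr[5] and arr[6], array becomes [27, 21, 7, 26, 25, 3, 39, 33, 31]
i ends at 6, j ends at 5: the pointers have crossed (j < i), so scanning stops.

Swap pivot arr[0] with arr[5] to place pivot at position 5: [3, 21, 7, 26, 25, 27, 39, 33, 31]
Pivot position: 5

After partitioning with pivot 27, the array becomes [3, 21, 7, 26, 25, 27, 39, 33, 31]. The pivot is placed at index 5. All elements to the left of the pivot are <= 27, and all elements to the right are > 27.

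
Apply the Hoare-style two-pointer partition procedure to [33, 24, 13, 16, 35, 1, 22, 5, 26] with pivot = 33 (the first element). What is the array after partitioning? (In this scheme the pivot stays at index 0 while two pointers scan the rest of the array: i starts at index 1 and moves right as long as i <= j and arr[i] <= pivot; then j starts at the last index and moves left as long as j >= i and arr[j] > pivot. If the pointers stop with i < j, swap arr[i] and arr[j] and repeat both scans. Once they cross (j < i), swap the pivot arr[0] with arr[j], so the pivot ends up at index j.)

Hoare-style two-pointer partition with pivot = 33:

Initial array: [33, 24, 13, 16, 35, 1, 22, 5, 26]

Pointers start at i = 1, j = 8.
i stops at index 4 (arr[4]=35 > 33), j stops at index 8 (arr[8]=26 <= 33): swap arr[4] and arr[8], array becomes [33, 24, 13, 16, 26, 1, 22, 5, 35]
i ends at 8, j ends at 7: the pointers have crossed (j < i), so scanning stops.

Swap pivot arr[0] with arr[7] to place pivot at position 7: [5, 24, 13, 16, 26, 1, 22, 33, 35]
Pivot position: 7

After partitioning with pivot 33, the array becomes [5, 24, 13, 16, 26, 1, 22, 33, 35]. The pivot is placed at index 7. All elements to the left of the pivot are <= 33, and all elements to the right are > 33.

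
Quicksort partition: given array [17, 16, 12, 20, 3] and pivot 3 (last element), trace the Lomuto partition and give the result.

Lomuto partition with pivot = 3:

Initial array: [17, 16, 12, 20, 3]

arr[0]=17 > 3: no swap
arr[1]=16 > 3: no swap
arr[2]=12 > 3: no swap
arr[3]=20 > 3: no swap

Place pivot at position 0: [3, 16, 12, 20, 17]
Pivot position: 0

After partitioning with pivot 3, the array becomes [3, 16, 12, 20, 17]. The pivot is placed at index 0. All elements to the left of the pivot are <= 3, and all elements to the right are > 3.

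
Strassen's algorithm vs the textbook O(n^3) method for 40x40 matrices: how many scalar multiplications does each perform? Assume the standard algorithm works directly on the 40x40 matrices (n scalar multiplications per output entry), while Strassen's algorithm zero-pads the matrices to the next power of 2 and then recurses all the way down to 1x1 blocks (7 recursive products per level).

Matrix multiplication for 40x40 matrices:

Strassen's algorithm requires power-of-2 dimensions. Pad 40x40 to 64x64 (next power of 2).

Standard algorithm: 40^3 = 64000 multiplications
Strassen's algorithm: 7^(log2(64)) = 7^6 = 117649 multiplications
Difference: 64000 - 117649 = -53649 (Strassen uses MORE here due to padding overhead — for small or just-over-power-of-2 n, padding can outweigh the per-level savings)

Standard: 64000 multiplications (40^3). Strassen: 117649 multiplications (7^6, after padding to 64x64). Strassen reduces 8 recursive multiplications to 7 at each level.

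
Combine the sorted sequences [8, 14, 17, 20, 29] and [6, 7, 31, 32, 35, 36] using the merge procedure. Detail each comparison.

Merging process:

Compare 8 vs 6: take 6 from right. Merged: [6]
Compare 8 vs 7: take 7 from right. Merged: [6, 7]
Compare 8 vs 31: take 8 from left. Merged: [6, 7, 8]
Compare 14 vs 31: take 14 from left. Merged: [6, 7, 8, 14]
Compare 17 vs 31: take 17 from left. Merged: [6, 7, 8, 14, 17]
Compare 20 vs 31: take 20 from left. Merged: [6, 7, 8, 14, 17, 20]
Compare 29 vs 31: take 29 from left. Merged: [6, 7, 8, 14, 17, 20, 29]
Append remaining from right: [31, 32, 35, 36]. Merged: [6, 7, 8, 14, 17, 20, 29, 31, 32, 35, 36]

Final merged array: [6, 7, 8, 14, 17, 20, 29, 31, 32, 35, 36]
Total comparisons: 7

The merged array is [6, 7, 8, 14, 17, 20, 29, 31, 32, 35, 36], requiring 7 comparisons. The merge step runs in O(n) time where n is the total number of elements.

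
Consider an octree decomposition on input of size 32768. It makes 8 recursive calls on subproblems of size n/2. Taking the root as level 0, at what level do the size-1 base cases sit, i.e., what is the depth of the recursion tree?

For divide and conquer with division factor 2:

Problem sizes at each level:
Level 0: 32768
Level 1: 16384
Level 2: 8192
Level 3: 4096
Level 4: 2048
Level 5: 1024
Level 6: 512
Level 7: 256
Level 8: 128
Level 9: 64
Level 10: 32
Level 11: 16
Level 12: 8
Level 13: 4
Level 14: 2
Level 15: 1

The root is level 0 and the size-1 base case is level 15 (the tree spans levels 0 through 15, i.e. 16 levels counting the root), so the depth is the number of divisions: log_2(32768) = 15

The recursion tree depth is log_2(32768) = 15. At each level, the problem size is divided by 2, so it takes 15 divisions to reduce to a base case of size 1. The algorithm makes 8 recursive calls at each level.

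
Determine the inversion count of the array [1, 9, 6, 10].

Finding inversions in [1, 9, 6, 10]:

(1, 2): arr[1]=9 > arr[2]=6

Total inversions: 1

The array has 1 inversion(s): (1,2). Each pair (i,j) satisfies i < j and arr[i] > arr[j].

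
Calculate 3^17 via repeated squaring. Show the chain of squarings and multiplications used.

Computing 3^17 by squaring (build up from 3^1; each line after the first costs one multiplication):

3^1 = 3
3^2 = (3^1)^2 = 3^2 = 9
3^4 = (3^2)^2 = 9^2 = 81
3^8 = (3^4)^2 = 81^2 = 6561
3^16 = (3^8)^2 = 6561^2 = 43046721
3^17 = 3 * 3^16 = 3 * 43046721 = 129140163

Result: 129140163
Multiplications needed: 5 (5 lines after 3^1)

3^17 = 129140163. Using exponentiation by squaring, this requires 5 multiplications. The key idea: if the exponent is even, square the half-power; if odd, multiply by the base once.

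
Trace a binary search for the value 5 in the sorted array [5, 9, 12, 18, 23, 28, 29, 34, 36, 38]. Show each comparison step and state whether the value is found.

Binary search for 5 in [5, 9, 12, 18, 23, 28, 29, 34, 36, 38]:

lo=0, hi=9, mid=4, arr[mid]=23 -> 23 > 5, search left half
lo=0, hi=3, mid=1, arr[mid]=9 -> 9 > 5, search left half
lo=0, hi=0, mid=0, arr[mid]=5 -> Found target at index 0!

Binary search finds 5 at index 0 after 3 comparisons. The search repeatedly halves the search space by comparing with the middle element.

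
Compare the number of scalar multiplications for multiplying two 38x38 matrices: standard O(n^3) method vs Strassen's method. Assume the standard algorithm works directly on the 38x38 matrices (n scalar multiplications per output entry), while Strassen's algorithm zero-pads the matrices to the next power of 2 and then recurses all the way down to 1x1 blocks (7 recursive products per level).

Matrix multiplication for 38x38 matrices:

Strassen's algorithm requires power-of-2 dimensions. Pad 38x38 to 64x64 (next power of 2).

Standard algorithm: 38^3 = 54872 multiplications
Strassen's algorithm: 7^(log2(64)) = 7^6 = 117649 multiplications
Difference: 54872 - 117649 = -62777 (Strassen uses MORE here due to padding overhead — for small or just-over-power-of-2 n, padding can outweigh the per-level savings)

Standard: 54872 multiplications (38^3). Strassen: 117649 multiplications (7^6, after padding to 64x64). Strassen reduces 8 recursive multiplications to 7 at each level.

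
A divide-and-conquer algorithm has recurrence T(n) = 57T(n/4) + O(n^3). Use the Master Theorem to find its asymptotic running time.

Master Theorem for T(n) = 57T(n/4) + O(n^3):

a = 57, b = 4, c = 3
log_b(a) = log_4(57) = 2.9164

Case 3: c = 3 > log_4(57) = 2.9164
T(n) = O(n^3) = O(n^3)

For T(n) = 57T(n/4) + O(n^3): log_4(57) = 2.9164. This is Case 3 of the Master Theorem (c > log_b(a), work dominated by root), giving O(n^3).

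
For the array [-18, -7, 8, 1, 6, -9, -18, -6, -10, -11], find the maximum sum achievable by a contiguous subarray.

Using Kadane's algorithm on [-18, -7, 8, 1, 6, -9, -18, -6, -10, -11]:

Scanning through the array:
Position 1 (value -7): max_ending_here = -7, max_so_far = -7
Position 2 (value 8): max_ending_here = 8, max_so_far = 8
Position 3 (value 1): max_ending_here = 9, max_so_far = 9
Position 4 (value 6): max_ending_here = 15, max_so_far = 15
Position 5 (value -9): max_ending_here = 6, max_so_far = 15
Position 6 (value -18): max_ending_here = -12, max_so_far = 15
Position 7 (value -6): max_ending_here = -6, max_so_far = 15
Position 8 (value -10): max_ending_here = -10, max_so_far = 15
Position 9 (value -11): max_ending_here = -11, max_so_far = 15

Maximum subarray: [8, 1, 6]
Maximum sum: 15

The maximum subarray is [8, 1, 6] with sum 15. This subarray runs from index 2 to index 4.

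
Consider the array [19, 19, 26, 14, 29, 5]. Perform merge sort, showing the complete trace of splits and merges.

Merge sort trace:

Split: [19, 19, 26, 14, 29, 5] -> [19, 19, 26] and [14, 29, 5]
  Split: [19, 19, 26] -> [19] and [19, 26]
    Split: [19, 26] -> [19] and [26]
    Merge: [19] + [26] -> [19, 26]
  Merge: [19] + [19, 26] -> [19, 19, 26]
  Split: [14, 29, 5] -> [14] and [29, 5]
    Split: [29, 5] -> [29] and [5]
    Merge: [29] + [5] -> [5, 29]
  Merge: [14] + [5, 29] -> [5, 14, 29]
Merge: [19, 19, 26] + [5, 14, 29] -> [5, 14, 19, 19, 26, 29]

Final sorted array: [5, 14, 19, 19, 26, 29]

The merge sort proceeds by recursively splitting the array and merging sorted halves.
After all merges, the sorted array is [5, 14, 19, 19, 26, 29].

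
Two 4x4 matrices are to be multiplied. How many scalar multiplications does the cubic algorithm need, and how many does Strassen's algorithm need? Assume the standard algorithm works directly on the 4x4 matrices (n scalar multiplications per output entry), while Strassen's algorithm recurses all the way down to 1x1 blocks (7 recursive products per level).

Matrix multiplication for 4x4 matrices:

Standard algorithm: 4^3 = 64 multiplications
Strassen's algorithm: 7^(log2(4)) = 7^2 = 49 multiplications
Savings: 64 - 49 = 15 multiplications

Standard: 64 multiplications (4^3). Strassen: 49 multiplications (7^2). Strassen reduces 8 recursive multiplications to 7 at each level.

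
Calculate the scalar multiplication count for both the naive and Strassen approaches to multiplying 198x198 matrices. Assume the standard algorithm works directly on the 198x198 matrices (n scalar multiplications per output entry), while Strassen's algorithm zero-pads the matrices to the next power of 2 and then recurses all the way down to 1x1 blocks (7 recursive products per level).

Matrix multiplication for 198x198 matrices:

Strassen's algorithm requires power-of-2 dimensions. Pad 198x198 to 256x256 (next power of 2).

Standard algorithm: 198^3 = 7762392 multiplications
Strassen's algorithm: 7^(log2(256)) = 7^8 = 5764801 multiplications
Savings: 7762392 - 5764801 = 1997591 multiplications

Standard: 7762392 multiplications (198^3). Strassen: 5764801 multiplications (7^8, after padding to 256x256). Strassen reduces 8 recursive multiplications to 7 at each level.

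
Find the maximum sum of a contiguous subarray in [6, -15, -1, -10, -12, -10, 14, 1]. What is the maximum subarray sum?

Using Kadane's algorithm on [6, -15, -1, -10, -12, -10, 14, 1]:

Scanning through the array:
Position 1 (value -15): max_ending_here = -9, max_so_far = 6
Position 2 (value -1): max_ending_here = -1, max_so_far = 6
Position 3 (value -10): max_ending_here = -10, max_so_far = 6
Position 4 (value -12): max_ending_here = -12, max_so_far = 6
Position 5 (value -10): max_ending_here = -10, max_so_far = 6
Position 6 (value 14): max_ending_here = 14, max_so_far = 14
Position 7 (value 1): max_ending_here = 15, max_so_far = 15

Maximum subarray: [14, 1]
Maximum sum: 15

The maximum subarray is [14, 1] with sum 15. This subarray runs from index 6 to index 7.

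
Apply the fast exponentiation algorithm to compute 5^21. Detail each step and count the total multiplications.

Computing 5^21 by squaring (build up from 5^1; each line after the first costs one multiplication):

5^1 = 5
5^2 = (5^1)^2 = 5^2 = 25
5^4 = (5^2)^2 = 25^2 = 625
5^5 = 5 * 5^4 = 5 * 625 = 3125
5^10 = (5^5)^2 = 3125^2 = 9765625
5^20 = (5^10)^2 = 9765625^2 = 95367431640625
5^21 = 5 * 5^20 = 5 * 95367431640625 = 476837158203125

Result: 476837158203125
Multiplications needed: 6 (6 lines after 5^1)

5^21 = 476837158203125. Using exponentiation by squaring, this requires 6 multiplications. The key idea: if the exponent is even, square the half-power; if odd, multiply by the base once.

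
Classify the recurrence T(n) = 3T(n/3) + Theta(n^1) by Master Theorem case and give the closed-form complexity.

Master Theorem for T(n) = 3T(n/3) + O(n^1):

a = 3, b = 3, c = 1
log_b(a) = log_3(3) = 1.0000

Case 2: c = 1 = log_3(3) = 1.0000
T(n) = O(n^1 log n) = O(n log n)

For T(n) = 3T(n/3) + O(n^1): log_3(3) = 1.0000. This is Case 2 of the Master Theorem (c = log_b(a), equal work at all levels), giving O(n log n).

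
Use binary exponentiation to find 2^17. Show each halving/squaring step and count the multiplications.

Computing 2^17 by squaring (build up from 2^1; each line after the first costs one multiplication):

2^1 = 2
2^2 = (2^1)^2 = 2^2 = 4
2^4 = (2^2)^2 = 4^2 = 16
2^8 = (2^4)^2 = 16^2 = 256
2^16 = (2^8)^2 = 256^2 = 65536
2^17 = 2 * 2^16 = 2 * 65536 = 131072

Result: 131072
Multiplications needed: 5 (5 lines after 2^1)

2^17 = 131072. Using exponentiation by squaring, this requires 5 multiplications. The key idea: if the exponent is even, square the half-power; if odd, multiply by the base once.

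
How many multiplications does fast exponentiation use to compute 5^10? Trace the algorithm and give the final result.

Computing 5^10 by squaring (build up from 5^1; each line after the first costs one multiplication):

5^1 = 5
5^2 = (5^1)^2 = 5^2 = 25
5^4 = (5^2)^2 = 25^2 = 625
5^5 = 5 * 5^4 = 5 * 625 = 3125
5^10 = (5^5)^2 = 3125^2 = 9765625

Result: 9765625
Multiplications needed: 4 (4 lines after 5^1)

5^10 = 9765625. Using exponentiation by squaring, this requires 4 multiplications. The key idea: if the exponent is even, square the half-power; if odd, multiply by the base once.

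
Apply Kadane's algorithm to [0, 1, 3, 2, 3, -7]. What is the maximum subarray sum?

Using Kadane's algorithm on [0, 1, 3, 2, 3, -7]:

Scanning through the array:
Position 1 (value 1): max_ending_here = 1, max_so_far = 1
Position 2 (value 3): max_ending_here = 4, max_so_far = 4
Position 3 (value 2): max_ending_here = 6, max_so_far = 6
Position 4 (value 3): max_ending_here = 9, max_so_far = 9
Position 5 (value -7): max_ending_here = 2, max_so_far = 9

Maximum subarray: [0, 1, 3, 2, 3]
Maximum sum: 9

The maximum subarray is [0, 1, 3, 2, 3] with sum 9. This subarray runs from index 0 to index 4.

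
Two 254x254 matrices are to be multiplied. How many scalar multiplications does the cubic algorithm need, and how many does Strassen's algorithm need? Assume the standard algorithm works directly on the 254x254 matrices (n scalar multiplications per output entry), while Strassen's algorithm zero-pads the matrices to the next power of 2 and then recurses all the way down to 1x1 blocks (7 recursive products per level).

Matrix multiplication for 254x254 matrices:

Strassen's algorithm requires power-of-2 dimensions. Pad 254x254 to 256x256 (next power of 2).

Standard algorithm: 254^3 = 16387064 multiplications
Strassen's algorithm: 7^(log2(256)) = 7^8 = 5764801 multiplications
Savings: 16387064 - 5764801 = 10622263 multiplications

Standard: 16387064 multiplications (254^3). Strassen: 5764801 multiplications (7^8, after padding to 256x256). Strassen reduces 8 recursive multiplications to 7 at each level.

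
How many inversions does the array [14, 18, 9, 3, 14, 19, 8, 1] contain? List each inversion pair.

Finding inversions in [14, 18, 9, 3, 14, 19, 8, 1]:

(0, 2): arr[0]=14 > arr[2]=9
(0, 3): arr[0]=14 > arr[3]=3
(0, 6): arr[0]=14 > arr[6]=8
(0, 7): arr[0]=14 > arr[7]=1
(1, 2): arr[1]=18 > arr[2]=9
(1, 3): arr[1]=18 > arr[3]=3
(1, 4): arr[1]=18 > arr[4]=14
(1, 6): arr[1]=18 > arr[6]=8
(1, 7): arr[1]=18 > arr[7]=1
(2, 3): arr[2]=9 > arr[3]=3
(2, 6): arr[2]=9 > arr[6]=8
(2, 7): arr[2]=9 > arr[7]=1
(3, 7): arr[3]=3 > arr[7]=1
(4, 6): arr[4]=14 > arr[6]=8
(4, 7): arr[4]=14 > arr[7]=1
(5, 6): arr[5]=19 > arr[6]=8
(5, 7): arr[5]=19 > arr[7]=1
(6, 7): arr[6]=8 > arr[7]=1

Total inversions: 18

The array has 18 inversion(s): (0,2), (0,3), (0,6), (0,7), (1,2), (1,3), (1,4), (1,6), (1,7), (2,3), (2,6), (2,7), (3,7), (4,6), (4,7), (5,6), (5,7), (6,7). Each pair (i,j) satisfies i < j and arr[i] > arr[j].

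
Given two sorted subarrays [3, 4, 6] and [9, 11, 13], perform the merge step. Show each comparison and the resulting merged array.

Merging process:

Compare 3 vs 9: take 3 from left. Merged: [3]
Compare 4 vs 9: take 4 from left. Merged: [3, 4]
Compare 6 vs 9: take 6 from left. Merged: [3, 4, 6]
Append remaining from right: [9, 11, 13]. Merged: [3, 4, 6, 9, 11, 13]

Final merged array: [3, 4, 6, 9, 11, 13]
Total comparisons: 3

The merged array is [3, 4, 6, 9, 11, 13], requiring 3 comparisons. The merge step runs in O(n) time where n is the total number of elements.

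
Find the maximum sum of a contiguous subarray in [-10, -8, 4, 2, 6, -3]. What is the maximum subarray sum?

Using Kadane's algorithm on [-10, -8, 4, 2, 6, -3]:

Scanning through the array:
Position 1 (value -8): max_ending_here = -8, max_so_far = -8
Position 2 (value 4): max_ending_here = 4, max_so_far = 4
Position 3 (value 2): max_ending_here = 6, max_so_far = 6
Position 4 (value 6): max_ending_here = 12, max_so_far = 12
Position 5 (value -3): max_ending_here = 9, max_so_far = 12

Maximum subarray: [4, 2, 6]
Maximum sum: 12

The maximum subarray is [4, 2, 6] with sum 12. This subarray runs from index 2 to index 4.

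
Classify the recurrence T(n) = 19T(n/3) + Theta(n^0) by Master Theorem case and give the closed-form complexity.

Master Theorem for T(n) = 19T(n/3) + O(n^0):

a = 19, b = 3, c = 0
log_b(a) = log_3(19) = 2.6801

Case 1: c = 0 < log_3(19) = 2.6801
T(n) = O(n^(log_3 19))

For T(n) = 19T(n/3) + O(n^0): log_3(19) = 2.6801. This is Case 1 of the Master Theorem (c < log_b(a), work dominated by leaves), giving O(n^(log_3 19)).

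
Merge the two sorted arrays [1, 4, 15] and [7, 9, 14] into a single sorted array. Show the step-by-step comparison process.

Merging process:

Compare 1 vs 7: take 1 from left. Merged: [1]
Compare 4 vs 7: take 4 from left. Merged: [1, 4]
Compare 15 vs 7: take 7 from right. Merged: [1, 4, 7]
Compare 15 vs 9: take 9 from right. Merged: [1, 4, 7, 9]
Compare 15 vs 14: take 14 from right. Merged: [1, 4, 7, 9, 14]
Append remaining from left: [15]. Merged: [1, 4, 7, 9, 14, 15]

Final merged array: [1, 4, 7, 9, 14, 15]
Total comparisons: 5

The merged array is [1, 4, 7, 9, 14, 15], requiring 5 comparisons. The merge step runs in O(n) time where n is the total number of elements.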